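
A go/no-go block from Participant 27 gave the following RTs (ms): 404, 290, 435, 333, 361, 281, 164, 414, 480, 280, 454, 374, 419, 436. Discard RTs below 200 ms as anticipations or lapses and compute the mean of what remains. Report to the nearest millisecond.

382 ms

Excluded: 164
Retained (n=13): Σ = 4961
Mean = 4961/13 = 381.6154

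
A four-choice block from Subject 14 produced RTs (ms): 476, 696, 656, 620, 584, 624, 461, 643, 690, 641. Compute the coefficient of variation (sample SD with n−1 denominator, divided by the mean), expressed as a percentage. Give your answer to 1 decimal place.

13.3%

n = 10, Σ = 6091, M = 609.1000
Σ(x−M)² = 59082.900; s = √(59082.900/9) = 81.0232
CV = 81.0232 / 609.1000 = 0.13302 = 13.302%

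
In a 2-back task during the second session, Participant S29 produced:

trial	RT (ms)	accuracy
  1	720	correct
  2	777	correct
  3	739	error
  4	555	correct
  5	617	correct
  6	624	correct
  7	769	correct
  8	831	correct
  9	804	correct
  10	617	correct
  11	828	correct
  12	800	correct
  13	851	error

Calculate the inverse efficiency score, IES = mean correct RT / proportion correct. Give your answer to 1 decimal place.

853.3 ms

Correct trials (n=11): 720, 777, 555, 617, 624, 769, 831, 804, 617, 828, 800
Mean correct RT = 7942/11 = 722.0000 ms
Proportion correct = 11/13
IES = 722.0000 / (11/13) = 853.273 ms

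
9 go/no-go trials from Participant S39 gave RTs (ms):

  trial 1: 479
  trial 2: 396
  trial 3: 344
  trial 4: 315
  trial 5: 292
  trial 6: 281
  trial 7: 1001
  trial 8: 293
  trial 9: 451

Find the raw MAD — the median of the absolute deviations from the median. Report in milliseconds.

Sorted: 281, 292, 293, 315, 344, 396, 451, 479, 1001 → median = 344
|x − 344|: 135, 52, 0, 29, 52, 63, 657, 51, 107
Sorted deviations: 0, 29, 51, 52, 52, 63, 107, 135, 657 → MAD = 52

52 ms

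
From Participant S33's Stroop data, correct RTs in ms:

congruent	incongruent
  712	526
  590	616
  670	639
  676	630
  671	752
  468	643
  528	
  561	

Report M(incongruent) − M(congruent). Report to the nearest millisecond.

25 ms

M(congruent) = 4876/8 = 609.500
M(incongruent) = 3806/6 = 634.333
Difference = 634.333 − 609.500 = 24.833 ms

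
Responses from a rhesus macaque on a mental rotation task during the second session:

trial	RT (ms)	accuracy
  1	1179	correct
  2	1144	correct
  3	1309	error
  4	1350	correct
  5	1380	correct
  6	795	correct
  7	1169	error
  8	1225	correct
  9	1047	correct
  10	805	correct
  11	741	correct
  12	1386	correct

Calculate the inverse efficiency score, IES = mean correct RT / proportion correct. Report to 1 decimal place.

1326.2 ms

Correct trials (n=10): 1179, 1144, 1350, 1380, 795, 1225, 1047, 805, 741, 1386
Mean correct RT = 11052/10 = 1105.2000 ms
Proportion correct = 10/12
IES = 1105.2000 / (10/12) = 1326.240 ms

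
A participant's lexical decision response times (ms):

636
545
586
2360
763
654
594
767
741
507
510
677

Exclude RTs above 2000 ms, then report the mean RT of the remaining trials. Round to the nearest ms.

635 ms

Excluded: 2360
Retained (n=11): Σ = 6980
Mean = 6980/11 = 634.5455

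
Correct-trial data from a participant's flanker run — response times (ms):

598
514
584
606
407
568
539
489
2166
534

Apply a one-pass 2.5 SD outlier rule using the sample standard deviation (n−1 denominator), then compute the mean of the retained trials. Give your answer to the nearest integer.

538 ms

n = 10, ΣRT = 7005, M = 700.500
Σ(x−M)² = 2417716.50; s = √(2417716.50/9) = 518.300
Cutoffs: 700.500 ± 2.5·518.300 → [-595.3, 1996.3]
Outside: 2166 → excluded.
Retained (n=9): Σ = 4839, mean = 4839/9 = 537.667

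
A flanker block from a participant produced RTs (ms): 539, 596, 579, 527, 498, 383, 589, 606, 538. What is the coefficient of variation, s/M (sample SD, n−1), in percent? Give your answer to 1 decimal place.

12.8%

n = 9, Σ = 4855, M = 539.4444
Σ(x−M)² = 37998.222; s = √(37998.222/8) = 68.9186
CV = 68.9186 / 539.4444 = 0.12776 = 12.776%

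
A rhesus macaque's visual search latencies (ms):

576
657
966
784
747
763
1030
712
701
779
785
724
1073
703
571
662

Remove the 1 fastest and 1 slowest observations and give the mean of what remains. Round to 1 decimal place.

756.4 ms

Sorted: 571, 576, 657, 662, 701, 703, 712, 724, 747, 763, 779, 784, 785, 966, 1030, 1073
Drop lowest 1 (571) and highest 1 (1073)
Remaining (n=14): Σ = 10589, mean = 10589/14 = 756.357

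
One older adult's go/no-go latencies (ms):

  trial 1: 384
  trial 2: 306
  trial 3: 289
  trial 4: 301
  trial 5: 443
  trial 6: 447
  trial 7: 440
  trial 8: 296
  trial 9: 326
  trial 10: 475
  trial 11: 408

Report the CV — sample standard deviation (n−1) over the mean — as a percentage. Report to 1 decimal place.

19.2%

n = 11, Σ = 4115, M = 374.0909
Σ(x−M)² = 51468.909; s = √(51468.909/10) = 71.7418
CV = 71.7418 / 374.0909 = 0.19178 = 19.178%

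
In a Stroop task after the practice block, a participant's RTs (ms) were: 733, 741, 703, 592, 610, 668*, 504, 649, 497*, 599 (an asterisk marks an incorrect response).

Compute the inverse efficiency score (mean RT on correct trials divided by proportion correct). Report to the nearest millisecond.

Correct trials (n=8): 733, 741, 703, 592, 610, 504, 649, 599
Mean correct RT = 5131/8 = 641.3750 ms
Proportion correct = 8/10
IES = 641.3750 / (8/10) = 801.719 ms

802 ms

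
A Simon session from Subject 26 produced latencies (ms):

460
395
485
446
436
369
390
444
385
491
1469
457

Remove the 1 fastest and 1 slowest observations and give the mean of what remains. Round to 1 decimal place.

438.9 ms

Sorted: 369, 385, 390, 395, 436, 444, 446, 457, 460, 485, 491, 1469
Drop lowest 1 (369) and highest 1 (1469)
Remaining (n=10): Σ = 4389, mean = 4389/10 = 438.900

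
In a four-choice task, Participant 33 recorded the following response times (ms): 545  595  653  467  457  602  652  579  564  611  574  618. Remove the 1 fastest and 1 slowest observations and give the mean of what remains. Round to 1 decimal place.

Sorted: 457, 467, 545, 564, 574, 579, 595, 602, 611, 618, 652, 653
Drop lowest 1 (457) and highest 1 (653)
Remaining (n=10): Σ = 5807, mean = 5807/10 = 580.700

580.7 ms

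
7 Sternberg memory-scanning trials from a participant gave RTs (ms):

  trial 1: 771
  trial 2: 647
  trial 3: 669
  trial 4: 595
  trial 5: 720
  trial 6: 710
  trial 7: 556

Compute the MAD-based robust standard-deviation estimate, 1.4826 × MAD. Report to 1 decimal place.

Sorted: 556, 595, 647, 669, 710, 720, 771 → median = 669
|x − 669| sorted: 0, 22, 41, 51, 74, 102, 113 → MAD = 51
Robust SD ≈ 1.4826 × 51 = 75.613

75.6 ms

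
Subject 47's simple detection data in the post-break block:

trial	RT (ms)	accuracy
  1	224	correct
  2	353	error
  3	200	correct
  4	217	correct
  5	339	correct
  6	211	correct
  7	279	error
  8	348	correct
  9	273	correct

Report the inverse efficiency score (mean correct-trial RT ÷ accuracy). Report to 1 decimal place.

332.8 ms

Correct trials (n=7): 224, 200, 217, 339, 211, 348, 273
Mean correct RT = 1812/7 = 258.8571 ms
Proportion correct = 7/9
IES = 258.8571 / (7/9) = 332.816 ms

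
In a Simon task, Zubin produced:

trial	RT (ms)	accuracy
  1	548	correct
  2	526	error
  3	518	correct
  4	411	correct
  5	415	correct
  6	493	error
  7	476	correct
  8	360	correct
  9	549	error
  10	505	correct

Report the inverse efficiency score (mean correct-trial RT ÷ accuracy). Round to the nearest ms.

Correct trials (n=7): 548, 518, 411, 415, 476, 360, 505
Mean correct RT = 3233/7 = 461.8571 ms
Proportion correct = 7/10
IES = 461.8571 / (7/10) = 659.796 ms

660 ms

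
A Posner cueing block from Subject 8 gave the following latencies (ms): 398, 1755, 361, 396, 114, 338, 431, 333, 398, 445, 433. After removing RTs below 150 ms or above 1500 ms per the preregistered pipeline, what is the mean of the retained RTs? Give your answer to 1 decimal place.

392.6 ms

Excluded: 114, 1755
Retained (n=9): Σ = 3533
Mean = 3533/9 = 392.5556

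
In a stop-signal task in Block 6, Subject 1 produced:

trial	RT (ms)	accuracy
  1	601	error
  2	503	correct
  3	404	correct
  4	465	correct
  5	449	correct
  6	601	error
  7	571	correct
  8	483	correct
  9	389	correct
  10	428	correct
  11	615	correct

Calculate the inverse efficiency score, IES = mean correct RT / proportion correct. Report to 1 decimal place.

584.9 ms

Correct trials (n=9): 503, 404, 465, 449, 571, 483, 389, 428, 615
Mean correct RT = 4307/9 = 478.5556 ms
Proportion correct = 9/11
IES = 478.5556 / (9/11) = 584.901 ms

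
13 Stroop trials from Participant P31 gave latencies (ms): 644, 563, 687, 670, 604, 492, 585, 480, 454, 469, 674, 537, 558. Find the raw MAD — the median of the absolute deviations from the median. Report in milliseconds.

Sorted: 454, 469, 480, 492, 537, 558, 563, 585, 604, 644, 670, 674, 687 → median = 563
|x − 563|: 81, 0, 124, 107, 41, 71, 22, 83, 109, 94, 111, 26, 5
Sorted deviations: 0, 5, 22, 26, 41, 71, 81, 83, 94, 107, 109, 111, 124 → MAD = 81

81 ms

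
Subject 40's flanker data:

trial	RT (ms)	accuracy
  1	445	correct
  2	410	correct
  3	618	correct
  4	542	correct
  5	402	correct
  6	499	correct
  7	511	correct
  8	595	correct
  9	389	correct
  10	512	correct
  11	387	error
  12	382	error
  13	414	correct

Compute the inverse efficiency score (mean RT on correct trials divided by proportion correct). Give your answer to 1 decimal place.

573.4 ms

Correct trials (n=11): 445, 410, 618, 542, 402, 499, 511, 595, 389, 512, 414
Mean correct RT = 5337/11 = 485.1818 ms
Proportion correct = 11/13
IES = 485.1818 / (11/13) = 573.397 ms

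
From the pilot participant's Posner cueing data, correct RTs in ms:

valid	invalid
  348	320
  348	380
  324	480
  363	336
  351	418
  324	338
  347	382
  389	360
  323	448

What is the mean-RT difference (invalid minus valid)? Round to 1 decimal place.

M(valid) = 3117/9 = 346.333
M(invalid) = 3462/9 = 384.667
Difference = 384.667 − 346.333 = 38.333 ms

38.3 ms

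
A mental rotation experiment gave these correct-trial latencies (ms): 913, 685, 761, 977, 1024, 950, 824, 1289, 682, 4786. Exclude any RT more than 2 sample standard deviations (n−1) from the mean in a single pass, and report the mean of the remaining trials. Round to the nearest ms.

n = 10, ΣRT = 12891, M = 1289.100
Σ(x−M)² = 13881148.90; s = √(13881148.90/9) = 1241.914
Cutoffs: 1289.100 ± 2·1241.914 → [-1194.7, 3772.9]
Outside: 4786 → excluded.
Retained (n=9): Σ = 8105, mean = 8105/9 = 900.556

901 ms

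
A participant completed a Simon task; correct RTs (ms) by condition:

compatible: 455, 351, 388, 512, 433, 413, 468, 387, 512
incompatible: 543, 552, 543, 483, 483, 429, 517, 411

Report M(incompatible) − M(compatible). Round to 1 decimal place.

M(compatible) = 3919/9 = 435.444
M(incompatible) = 3961/8 = 495.125
Difference = 495.125 − 435.444 = 59.681 ms

59.7 ms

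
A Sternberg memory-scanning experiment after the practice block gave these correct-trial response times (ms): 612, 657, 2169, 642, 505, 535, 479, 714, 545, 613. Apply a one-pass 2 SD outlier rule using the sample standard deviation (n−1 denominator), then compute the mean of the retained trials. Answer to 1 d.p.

n = 10, ΣRT = 7471, M = 747.100
Σ(x−M)² = 2294614.90; s = √(2294614.90/9) = 504.933
Cutoffs: 747.100 ± 2·504.933 → [-262.8, 1757.0]
Outside: 2169 → excluded.
Retained (n=9): Σ = 5302, mean = 5302/9 = 589.111

589.1 ms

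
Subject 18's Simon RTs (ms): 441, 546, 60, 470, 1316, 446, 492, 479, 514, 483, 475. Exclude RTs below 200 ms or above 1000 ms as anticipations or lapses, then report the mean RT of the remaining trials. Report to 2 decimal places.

Excluded: 60, 1316
Retained (n=9): Σ = 4346
Mean = 4346/9 = 482.8889

482.89 ms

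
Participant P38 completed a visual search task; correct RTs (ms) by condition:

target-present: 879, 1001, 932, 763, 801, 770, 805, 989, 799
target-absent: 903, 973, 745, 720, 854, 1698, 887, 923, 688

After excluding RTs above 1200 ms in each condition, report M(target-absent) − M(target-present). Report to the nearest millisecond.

target-absent: exclude 1698
M(target-present) = 7739/9 = 859.889
M(target-absent) = 6693/8 = 836.625
Difference = 836.625 − 859.889 = -23.264 ms

-23 ms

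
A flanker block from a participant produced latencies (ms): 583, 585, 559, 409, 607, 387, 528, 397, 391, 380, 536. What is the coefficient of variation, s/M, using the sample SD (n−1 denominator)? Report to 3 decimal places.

n = 11, Σ = 5362, M = 487.4545
Σ(x−M)² = 87332.727; s = √(87332.727/10) = 93.4520
CV = 93.4520 / 487.4545 = 0.19171

0.192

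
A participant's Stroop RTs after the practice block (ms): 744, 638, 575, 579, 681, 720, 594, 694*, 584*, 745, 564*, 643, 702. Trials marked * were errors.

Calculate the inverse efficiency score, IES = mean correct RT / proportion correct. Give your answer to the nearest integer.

861 ms

Correct trials (n=10): 744, 638, 575, 579, 681, 720, 594, 745, 643, 702
Mean correct RT = 6621/10 = 662.1000 ms
Proportion correct = 10/13
IES = 662.1000 / (10/13) = 860.730 ms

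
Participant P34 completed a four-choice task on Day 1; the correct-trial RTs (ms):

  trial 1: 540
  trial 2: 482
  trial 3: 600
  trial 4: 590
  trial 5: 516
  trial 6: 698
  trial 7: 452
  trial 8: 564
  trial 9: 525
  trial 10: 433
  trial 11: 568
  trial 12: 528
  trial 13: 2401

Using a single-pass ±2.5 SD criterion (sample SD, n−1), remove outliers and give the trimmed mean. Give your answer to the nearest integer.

541 ms

n = 13, ΣRT = 8897, M = 684.385
Σ(x−M)² = 3248237.08; s = √(3248237.08/12) = 520.275
Cutoffs: 684.385 ± 2.5·520.275 → [-616.3, 1985.1]
Outside: 2401 → excluded.
Retained (n=12): Σ = 6496, mean = 6496/12 = 541.333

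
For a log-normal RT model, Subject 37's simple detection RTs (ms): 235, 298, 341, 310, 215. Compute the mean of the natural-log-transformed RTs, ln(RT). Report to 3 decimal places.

5.619

ln(RT): 5.4596, 5.6971, 5.8319, 5.7366, 5.3706
Σ ln(RT) = 28.0958
Mean = 28.0958/5 = 5.61915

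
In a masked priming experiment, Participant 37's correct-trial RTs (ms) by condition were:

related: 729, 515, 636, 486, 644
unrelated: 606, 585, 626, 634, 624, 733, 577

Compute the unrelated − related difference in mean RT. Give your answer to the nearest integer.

24 ms

M(related) = 3010/5 = 602.000
M(unrelated) = 4385/7 = 626.429
Difference = 626.429 − 602.000 = 24.429 ms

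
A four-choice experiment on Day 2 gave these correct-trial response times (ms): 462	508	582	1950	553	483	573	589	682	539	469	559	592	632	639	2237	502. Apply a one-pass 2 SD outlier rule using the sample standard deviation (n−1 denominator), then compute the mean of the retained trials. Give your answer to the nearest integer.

n = 17, ΣRT = 12551, M = 738.294
Σ(x−M)² = 4263219.53; s = √(4263219.53/16) = 516.189
Cutoffs: 738.294 ± 2·516.189 → [-294.1, 1770.7]
Outside: 1950, 2237 → excluded.
Retained (n=15): Σ = 8364, mean = 8364/15 = 557.600

558 ms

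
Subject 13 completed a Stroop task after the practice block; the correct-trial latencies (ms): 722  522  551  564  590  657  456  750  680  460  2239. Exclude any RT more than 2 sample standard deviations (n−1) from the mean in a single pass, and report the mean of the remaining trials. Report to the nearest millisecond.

595 ms

n = 11, ΣRT = 8191, M = 744.636
Σ(x−M)² = 2553454.55; s = √(2553454.55/10) = 505.317
Cutoffs: 744.636 ± 2·505.317 → [-266.0, 1755.3]
Outside: 2239 → excluded.
Retained (n=10): Σ = 5952, mean = 5952/10 = 595.200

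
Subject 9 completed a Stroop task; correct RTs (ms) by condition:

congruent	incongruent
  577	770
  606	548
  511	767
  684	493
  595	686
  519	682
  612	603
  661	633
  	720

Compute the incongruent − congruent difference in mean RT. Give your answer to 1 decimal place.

60.2 ms

M(congruent) = 4765/8 = 595.625
M(incongruent) = 5902/9 = 655.778
Difference = 655.778 − 595.625 = 60.153 ms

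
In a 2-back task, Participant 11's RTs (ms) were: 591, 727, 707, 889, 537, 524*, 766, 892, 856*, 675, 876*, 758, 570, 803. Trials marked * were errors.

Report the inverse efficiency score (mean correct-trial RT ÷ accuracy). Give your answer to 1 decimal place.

915.8 ms

Correct trials (n=11): 591, 727, 707, 889, 537, 766, 892, 675, 758, 570, 803
Mean correct RT = 7915/11 = 719.5455 ms
Proportion correct = 11/14
IES = 719.5455 / (11/14) = 915.785 ms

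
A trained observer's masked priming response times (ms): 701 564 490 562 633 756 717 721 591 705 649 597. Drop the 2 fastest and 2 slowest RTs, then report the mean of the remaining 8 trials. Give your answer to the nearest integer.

645 ms

Sorted: 490, 562, 564, 591, 597, 633, 649, 701, 705, 717, 721, 756
Drop lowest 2 (490, 562) and highest 2 (721, 756)
Remaining (n=8): Σ = 5157, mean = 5157/8 = 644.625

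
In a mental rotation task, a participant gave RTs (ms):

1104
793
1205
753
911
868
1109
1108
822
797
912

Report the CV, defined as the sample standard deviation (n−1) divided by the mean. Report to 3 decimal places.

n = 11, Σ = 10382, M = 943.8182
Σ(x−M)² = 251505.636; s = √(251505.636/10) = 158.5893
CV = 158.5893 / 943.8182 = 0.16803

0.168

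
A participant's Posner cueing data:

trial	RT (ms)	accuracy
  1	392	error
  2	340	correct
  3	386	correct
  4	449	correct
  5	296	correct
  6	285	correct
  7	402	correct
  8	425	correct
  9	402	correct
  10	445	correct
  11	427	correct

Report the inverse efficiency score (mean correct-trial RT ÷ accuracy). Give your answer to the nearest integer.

424 ms

Correct trials (n=10): 340, 386, 449, 296, 285, 402, 425, 402, 445, 427
Mean correct RT = 3857/10 = 385.7000 ms
Proportion correct = 10/11
IES = 385.7000 / (10/11) = 424.270 ms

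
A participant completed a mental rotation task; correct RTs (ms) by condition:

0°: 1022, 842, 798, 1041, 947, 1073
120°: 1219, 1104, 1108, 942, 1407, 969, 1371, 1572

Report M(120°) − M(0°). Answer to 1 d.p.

257.7 ms

M(0°) = 5723/6 = 953.833
M(120°) = 9692/8 = 1211.500
Difference = 1211.500 − 953.833 = 257.667 ms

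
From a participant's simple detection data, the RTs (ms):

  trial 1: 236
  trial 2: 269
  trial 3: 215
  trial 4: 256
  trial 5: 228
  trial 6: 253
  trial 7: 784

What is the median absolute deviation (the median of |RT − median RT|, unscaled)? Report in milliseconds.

Sorted: 215, 228, 236, 253, 256, 269, 784 → median = 253
|x − 253|: 17, 16, 38, 3, 25, 0, 531
Sorted deviations: 0, 3, 16, 17, 25, 38, 531 → MAD = 17

17 ms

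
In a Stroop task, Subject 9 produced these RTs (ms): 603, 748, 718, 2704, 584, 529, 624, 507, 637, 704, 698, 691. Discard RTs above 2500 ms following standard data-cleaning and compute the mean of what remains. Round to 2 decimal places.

Excluded: 2704
Retained (n=11): Σ = 7043
Mean = 7043/11 = 640.2727

640.27 ms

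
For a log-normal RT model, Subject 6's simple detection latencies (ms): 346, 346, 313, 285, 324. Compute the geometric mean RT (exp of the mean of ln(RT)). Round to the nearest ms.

ln(RT): 5.8464, 5.8464, 5.7462, 5.6525, 5.7807
Mean ln(RT) = 28.8723/5 = 5.77446
Geometric mean = exp(5.77446) = 321.97 ms

322 ms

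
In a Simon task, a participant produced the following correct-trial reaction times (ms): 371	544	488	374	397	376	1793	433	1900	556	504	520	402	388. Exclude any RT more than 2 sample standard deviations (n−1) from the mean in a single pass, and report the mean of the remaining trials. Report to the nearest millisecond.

446 ms

n = 14, ΣRT = 9046, M = 646.143
Σ(x−M)² = 3423611.71; s = √(3423611.71/13) = 513.181
Cutoffs: 646.143 ± 2·513.181 → [-380.2, 1672.5]
Outside: 1793, 1900 → excluded.
Retained (n=12): Σ = 5353, mean = 5353/12 = 446.083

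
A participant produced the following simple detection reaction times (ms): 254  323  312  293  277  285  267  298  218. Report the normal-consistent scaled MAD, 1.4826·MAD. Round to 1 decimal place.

Sorted: 218, 254, 267, 277, 285, 293, 298, 312, 323 → median = 285
|x − 285| sorted: 0, 8, 8, 13, 18, 27, 31, 38, 67 → MAD = 18
Robust SD ≈ 1.4826 × 18 = 26.687

26.7 ms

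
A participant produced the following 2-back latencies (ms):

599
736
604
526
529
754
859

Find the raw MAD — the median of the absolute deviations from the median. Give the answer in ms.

Sorted: 526, 529, 599, 604, 736, 754, 859 → median = 604
|x − 604|: 5, 132, 0, 78, 75, 150, 255
Sorted deviations: 0, 5, 75, 78, 132, 150, 255 → MAD = 78

78 ms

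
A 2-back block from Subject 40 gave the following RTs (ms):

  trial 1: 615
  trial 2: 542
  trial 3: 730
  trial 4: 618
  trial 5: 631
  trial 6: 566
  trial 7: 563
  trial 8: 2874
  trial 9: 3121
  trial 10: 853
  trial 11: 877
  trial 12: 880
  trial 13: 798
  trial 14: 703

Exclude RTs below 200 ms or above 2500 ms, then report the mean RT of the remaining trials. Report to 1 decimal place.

Excluded: 2874, 3121
Retained (n=12): Σ = 8376
Mean = 8376/12 = 698.0000

698.0 ms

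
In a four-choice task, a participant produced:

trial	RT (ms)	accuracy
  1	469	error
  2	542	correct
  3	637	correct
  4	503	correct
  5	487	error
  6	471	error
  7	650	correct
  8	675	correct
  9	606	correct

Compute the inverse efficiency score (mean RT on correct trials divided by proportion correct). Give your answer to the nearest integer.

903 ms

Correct trials (n=6): 542, 637, 503, 650, 675, 606
Mean correct RT = 3613/6 = 602.1667 ms
Proportion correct = 6/9
IES = 602.1667 / (6/9) = 903.250 ms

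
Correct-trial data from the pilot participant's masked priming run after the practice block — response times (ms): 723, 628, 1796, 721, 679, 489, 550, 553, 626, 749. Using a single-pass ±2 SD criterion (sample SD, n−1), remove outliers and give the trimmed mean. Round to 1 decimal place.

635.3 ms

n = 10, ΣRT = 7514, M = 751.400
Σ(x−M)² = 1277898.40; s = √(1277898.40/9) = 376.814
Cutoffs: 751.400 ± 2·376.814 → [-2.2, 1505.0]
Outside: 1796 → excluded.
Retained (n=9): Σ = 5718, mean = 5718/9 = 635.333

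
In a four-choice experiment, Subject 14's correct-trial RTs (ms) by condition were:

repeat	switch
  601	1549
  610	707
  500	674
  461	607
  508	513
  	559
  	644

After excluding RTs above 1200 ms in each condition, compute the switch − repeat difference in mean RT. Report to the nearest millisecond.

81 ms

switch: exclude 1549
M(repeat) = 2680/5 = 536.000
M(switch) = 3704/6 = 617.333
Difference = 617.333 − 536.000 = 81.333 ms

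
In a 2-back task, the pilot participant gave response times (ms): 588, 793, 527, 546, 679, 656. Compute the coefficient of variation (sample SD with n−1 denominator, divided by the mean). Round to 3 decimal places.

0.157

n = 6, Σ = 3789, M = 631.5000
Σ(x−M)² = 49061.500; s = √(49061.500/5) = 99.0571
CV = 99.0571 / 631.5000 = 0.15686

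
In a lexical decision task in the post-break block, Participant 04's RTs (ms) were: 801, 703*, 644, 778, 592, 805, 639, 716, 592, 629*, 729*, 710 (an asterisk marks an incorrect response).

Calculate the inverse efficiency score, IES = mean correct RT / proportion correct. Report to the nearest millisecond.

930 ms

Correct trials (n=9): 801, 644, 778, 592, 805, 639, 716, 592, 710
Mean correct RT = 6277/9 = 697.4444 ms
Proportion correct = 9/12
IES = 697.4444 / (9/12) = 929.926 ms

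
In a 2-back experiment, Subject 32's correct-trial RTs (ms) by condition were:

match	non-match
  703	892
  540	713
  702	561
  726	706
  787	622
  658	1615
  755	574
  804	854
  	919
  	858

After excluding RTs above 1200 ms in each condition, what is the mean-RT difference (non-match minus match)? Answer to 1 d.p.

35.0 ms

non-match: exclude 1615
M(match) = 5675/8 = 709.375
M(non-match) = 6699/9 = 744.333
Difference = 744.333 − 709.375 = 34.958 ms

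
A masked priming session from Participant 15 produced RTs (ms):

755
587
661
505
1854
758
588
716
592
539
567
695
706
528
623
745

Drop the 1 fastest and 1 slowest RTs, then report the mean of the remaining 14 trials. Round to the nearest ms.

Sorted: 505, 528, 539, 567, 587, 588, 592, 623, 661, 695, 706, 716, 745, 755, 758, 1854
Drop lowest 1 (505) and highest 1 (1854)
Remaining (n=14): Σ = 9060, mean = 9060/14 = 647.143

647 ms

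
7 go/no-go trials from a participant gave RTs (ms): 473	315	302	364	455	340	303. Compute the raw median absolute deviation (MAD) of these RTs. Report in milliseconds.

37 ms

Sorted: 302, 303, 315, 340, 364, 455, 473 → median = 340
|x − 340|: 133, 25, 38, 24, 115, 0, 37
Sorted deviations: 0, 24, 25, 37, 38, 115, 133 → MAD = 37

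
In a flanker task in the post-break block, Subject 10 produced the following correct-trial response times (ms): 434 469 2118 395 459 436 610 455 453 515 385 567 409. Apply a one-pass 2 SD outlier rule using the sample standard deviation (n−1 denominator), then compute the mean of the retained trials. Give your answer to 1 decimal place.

n = 13, ΣRT = 7705, M = 592.692
Σ(x−M)² = 2570902.77; s = √(2570902.77/12) = 462.863
Cutoffs: 592.692 ± 2·462.863 → [-333.0, 1518.4]
Outside: 2118 → excluded.
Retained (n=12): Σ = 5587, mean = 5587/12 = 465.583

465.6 ms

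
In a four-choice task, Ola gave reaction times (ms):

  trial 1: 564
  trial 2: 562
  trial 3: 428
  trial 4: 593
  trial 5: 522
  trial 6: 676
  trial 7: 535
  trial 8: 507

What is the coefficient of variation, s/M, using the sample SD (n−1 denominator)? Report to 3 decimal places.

0.130

n = 8, Σ = 4387, M = 548.3750
Σ(x−M)² = 35785.875; s = √(35785.875/7) = 71.5001
CV = 71.5001 / 548.3750 = 0.13039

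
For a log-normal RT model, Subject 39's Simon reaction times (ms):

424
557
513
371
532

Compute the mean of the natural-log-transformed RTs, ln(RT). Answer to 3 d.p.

6.161

ln(RT): 6.0497, 6.3226, 6.2403, 5.9162, 6.2766
Σ ln(RT) = 30.8054
Mean = 30.8054/5 = 6.16108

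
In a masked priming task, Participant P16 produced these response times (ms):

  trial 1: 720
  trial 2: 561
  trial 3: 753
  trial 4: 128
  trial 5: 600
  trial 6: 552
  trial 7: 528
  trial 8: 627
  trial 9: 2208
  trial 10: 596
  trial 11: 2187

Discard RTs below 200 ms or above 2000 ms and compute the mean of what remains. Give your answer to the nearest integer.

Excluded: 128, 2187, 2208
Retained (n=8): Σ = 4937
Mean = 4937/8 = 617.1250

617 ms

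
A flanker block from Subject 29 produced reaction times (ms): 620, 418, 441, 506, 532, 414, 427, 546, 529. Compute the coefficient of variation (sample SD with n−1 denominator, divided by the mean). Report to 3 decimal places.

n = 9, Σ = 4433, M = 492.5556
Σ(x−M)² = 40848.222; s = √(40848.222/8) = 71.4565
CV = 71.4565 / 492.5556 = 0.14507

0.145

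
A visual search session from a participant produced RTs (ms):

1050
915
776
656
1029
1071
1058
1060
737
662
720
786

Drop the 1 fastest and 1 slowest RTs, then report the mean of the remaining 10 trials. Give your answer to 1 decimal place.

Sorted: 656, 662, 720, 737, 776, 786, 915, 1029, 1050, 1058, 1060, 1071
Drop lowest 1 (656) and highest 1 (1071)
Remaining (n=10): Σ = 8793, mean = 8793/10 = 879.300

879.3 ms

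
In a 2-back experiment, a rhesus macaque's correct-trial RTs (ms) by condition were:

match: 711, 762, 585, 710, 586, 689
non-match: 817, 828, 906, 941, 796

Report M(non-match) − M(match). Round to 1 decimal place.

183.8 ms

M(match) = 4043/6 = 673.833
M(non-match) = 4288/5 = 857.600
Difference = 857.600 − 673.833 = 183.767 ms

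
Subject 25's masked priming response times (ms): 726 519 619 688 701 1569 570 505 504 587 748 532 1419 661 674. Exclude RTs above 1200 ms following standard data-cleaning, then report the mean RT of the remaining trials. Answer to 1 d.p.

Excluded: 1419, 1569
Retained (n=13): Σ = 8034
Mean = 8034/13 = 618.0000

618.0 ms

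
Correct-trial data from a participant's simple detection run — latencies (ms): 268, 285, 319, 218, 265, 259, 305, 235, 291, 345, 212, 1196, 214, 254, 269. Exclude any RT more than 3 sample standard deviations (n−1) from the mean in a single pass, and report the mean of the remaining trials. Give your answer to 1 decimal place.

267.1 ms

n = 15, ΣRT = 4935, M = 329.000
Σ(x−M)² = 826014.00; s = √(826014.00/14) = 242.901
Cutoffs: 329.000 ± 3·242.901 → [-399.7, 1057.7]
Outside: 1196 → excluded.
Retained (n=14): Σ = 3739, mean = 3739/14 = 267.071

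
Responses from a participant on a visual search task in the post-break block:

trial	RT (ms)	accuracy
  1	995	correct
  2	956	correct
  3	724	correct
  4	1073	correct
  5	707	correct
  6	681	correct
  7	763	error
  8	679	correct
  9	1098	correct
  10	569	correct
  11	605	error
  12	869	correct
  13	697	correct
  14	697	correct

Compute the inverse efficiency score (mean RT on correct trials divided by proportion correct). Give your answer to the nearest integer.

947 ms

Correct trials (n=12): 995, 956, 724, 1073, 707, 681, 679, 1098, 569, 869, 697, 697
Mean correct RT = 9745/12 = 812.0833 ms
Proportion correct = 12/14
IES = 812.0833 / (12/14) = 947.431 ms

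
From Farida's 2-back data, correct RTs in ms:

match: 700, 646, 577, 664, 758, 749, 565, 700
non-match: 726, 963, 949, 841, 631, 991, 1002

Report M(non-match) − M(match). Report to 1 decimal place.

M(match) = 5359/8 = 669.875
M(non-match) = 6103/7 = 871.857
Difference = 871.857 − 669.875 = 201.982 ms

202.0 ms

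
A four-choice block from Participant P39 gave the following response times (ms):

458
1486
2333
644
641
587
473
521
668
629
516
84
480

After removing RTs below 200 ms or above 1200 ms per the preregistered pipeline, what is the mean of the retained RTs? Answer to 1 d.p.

Excluded: 84, 1486, 2333
Retained (n=10): Σ = 5617
Mean = 5617/10 = 561.7000

561.7 ms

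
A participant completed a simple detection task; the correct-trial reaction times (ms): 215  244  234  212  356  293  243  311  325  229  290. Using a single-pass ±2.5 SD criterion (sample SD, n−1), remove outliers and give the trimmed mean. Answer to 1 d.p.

n = 11, ΣRT = 2952, M = 268.364
Σ(x−M)² = 23772.55; s = √(23772.55/10) = 48.757
Cutoffs: 268.364 ± 2.5·48.757 → [146.5, 390.3]
No RTs fall outside the cutoffs; all 11 retained. Mean = 2952/11 = 268.364

268.4 ms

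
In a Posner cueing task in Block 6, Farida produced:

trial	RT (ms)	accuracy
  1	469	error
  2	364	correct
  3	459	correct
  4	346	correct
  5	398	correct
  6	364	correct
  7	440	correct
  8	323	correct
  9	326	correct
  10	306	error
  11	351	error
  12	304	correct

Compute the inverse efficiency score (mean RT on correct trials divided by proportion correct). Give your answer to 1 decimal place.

492.4 ms

Correct trials (n=9): 364, 459, 346, 398, 364, 440, 323, 326, 304
Mean correct RT = 3324/9 = 369.3333 ms
Proportion correct = 9/12
IES = 369.3333 / (9/12) = 492.444 ms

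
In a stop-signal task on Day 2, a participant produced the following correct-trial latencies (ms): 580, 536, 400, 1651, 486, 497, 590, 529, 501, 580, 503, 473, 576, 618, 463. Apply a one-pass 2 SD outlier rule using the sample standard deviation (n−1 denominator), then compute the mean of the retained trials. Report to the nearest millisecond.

n = 15, ΣRT = 8983, M = 598.867
Σ(x−M)² = 1233231.73; s = √(1233231.73/14) = 296.796
Cutoffs: 598.867 ± 2·296.796 → [5.3, 1192.5]
Outside: 1651 → excluded.
Retained (n=14): Σ = 7332, mean = 7332/14 = 523.714

524 ms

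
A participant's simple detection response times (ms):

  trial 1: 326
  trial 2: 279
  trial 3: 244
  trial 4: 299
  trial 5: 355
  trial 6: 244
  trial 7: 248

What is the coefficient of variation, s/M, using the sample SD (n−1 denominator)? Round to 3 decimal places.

0.154

n = 7, Σ = 1995, M = 285.0000
Σ(x−M)² = 11544.000; s = √(11544.000/6) = 43.8634
CV = 43.8634 / 285.0000 = 0.15391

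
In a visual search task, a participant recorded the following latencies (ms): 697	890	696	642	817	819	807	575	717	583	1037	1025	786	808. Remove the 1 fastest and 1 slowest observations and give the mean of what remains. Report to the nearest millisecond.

Sorted: 575, 583, 642, 696, 697, 717, 786, 807, 808, 817, 819, 890, 1025, 1037
Drop lowest 1 (575) and highest 1 (1037)
Remaining (n=12): Σ = 9287, mean = 9287/12 = 773.917

774 ms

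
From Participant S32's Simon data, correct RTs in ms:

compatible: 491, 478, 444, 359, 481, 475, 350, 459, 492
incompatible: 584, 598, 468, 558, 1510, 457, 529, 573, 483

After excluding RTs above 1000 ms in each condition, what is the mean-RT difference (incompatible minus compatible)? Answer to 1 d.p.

83.6 ms

incompatible: exclude 1510
M(compatible) = 4029/9 = 447.667
M(incompatible) = 4250/8 = 531.250
Difference = 531.250 − 447.667 = 83.583 ms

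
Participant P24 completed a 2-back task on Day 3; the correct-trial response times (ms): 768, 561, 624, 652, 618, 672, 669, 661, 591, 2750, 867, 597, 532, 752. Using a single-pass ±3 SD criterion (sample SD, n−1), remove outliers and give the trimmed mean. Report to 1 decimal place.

658.8 ms

n = 14, ΣRT = 11314, M = 808.143
Σ(x−M)² = 4162093.71; s = √(4162093.71/13) = 565.828
Cutoffs: 808.143 ± 3·565.828 → [-889.3, 2505.6]
Outside: 2750 → excluded.
Retained (n=13): Σ = 8564, mean = 8564/13 = 658.769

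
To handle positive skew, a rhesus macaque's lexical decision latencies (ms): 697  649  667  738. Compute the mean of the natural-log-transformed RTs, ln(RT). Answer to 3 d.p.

ln(RT): 6.5468, 6.4754, 6.5028, 6.6039
Σ ln(RT) = 26.1290
Mean = 26.1290/4 = 6.53224

6.532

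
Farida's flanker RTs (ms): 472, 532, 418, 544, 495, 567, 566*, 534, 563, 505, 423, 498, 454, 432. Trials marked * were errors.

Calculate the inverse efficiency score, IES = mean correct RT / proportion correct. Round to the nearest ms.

Correct trials (n=13): 472, 532, 418, 544, 495, 567, 534, 563, 505, 423, 498, 454, 432
Mean correct RT = 6437/13 = 495.1538 ms
Proportion correct = 13/14
IES = 495.1538 / (13/14) = 533.243 ms

533 ms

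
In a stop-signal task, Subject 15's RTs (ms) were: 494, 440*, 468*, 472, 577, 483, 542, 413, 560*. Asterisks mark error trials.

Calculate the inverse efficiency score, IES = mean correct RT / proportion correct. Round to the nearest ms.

745 ms

Correct trials (n=6): 494, 472, 577, 483, 542, 413
Mean correct RT = 2981/6 = 496.8333 ms
Proportion correct = 6/9
IES = 496.8333 / (6/9) = 745.250 ms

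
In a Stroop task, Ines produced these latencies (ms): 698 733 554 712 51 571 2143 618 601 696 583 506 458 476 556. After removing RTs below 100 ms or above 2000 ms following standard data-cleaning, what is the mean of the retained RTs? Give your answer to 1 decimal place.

597.1 ms

Excluded: 51, 2143
Retained (n=13): Σ = 7762
Mean = 7762/13 = 597.0769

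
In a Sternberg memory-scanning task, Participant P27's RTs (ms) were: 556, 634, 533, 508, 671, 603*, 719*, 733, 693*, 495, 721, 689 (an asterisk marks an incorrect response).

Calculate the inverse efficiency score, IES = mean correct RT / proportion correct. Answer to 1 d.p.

820.7 ms

Correct trials (n=9): 556, 634, 533, 508, 671, 733, 495, 721, 689
Mean correct RT = 5540/9 = 615.5556 ms
Proportion correct = 9/12
IES = 615.5556 / (9/12) = 820.741 ms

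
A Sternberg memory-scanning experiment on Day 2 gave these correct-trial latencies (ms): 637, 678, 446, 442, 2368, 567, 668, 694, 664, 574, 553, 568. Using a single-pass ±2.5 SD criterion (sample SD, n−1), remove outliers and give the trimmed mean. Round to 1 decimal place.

590.1 ms

n = 12, ΣRT = 8859, M = 738.250
Σ(x−M)² = 2975154.25; s = √(2975154.25/11) = 520.066
Cutoffs: 738.250 ± 2.5·520.066 → [-561.9, 2038.4]
Outside: 2368 → excluded.
Retained (n=11): Σ = 6491, mean = 6491/11 = 590.091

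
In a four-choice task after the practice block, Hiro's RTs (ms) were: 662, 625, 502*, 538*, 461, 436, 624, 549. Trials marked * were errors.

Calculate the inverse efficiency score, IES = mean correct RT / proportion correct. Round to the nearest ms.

Correct trials (n=6): 662, 625, 461, 436, 624, 549
Mean correct RT = 3357/6 = 559.5000 ms
Proportion correct = 6/8
IES = 559.5000 / (6/8) = 746.000 ms

746 ms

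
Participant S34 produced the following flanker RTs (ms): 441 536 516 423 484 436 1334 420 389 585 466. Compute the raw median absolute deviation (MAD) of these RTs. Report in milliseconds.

46 ms

Sorted: 389, 420, 423, 436, 441, 466, 484, 516, 536, 585, 1334 → median = 466
|x − 466|: 25, 70, 50, 43, 18, 30, 868, 46, 77, 119, 0
Sorted deviations: 0, 18, 25, 30, 43, 46, 50, 70, 77, 119, 868 → MAD = 46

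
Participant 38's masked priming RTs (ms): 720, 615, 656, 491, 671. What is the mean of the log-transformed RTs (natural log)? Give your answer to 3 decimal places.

6.438

ln(RT): 6.5793, 6.4216, 6.4862, 6.1964, 6.5088
Σ ln(RT) = 32.1922
Mean = 32.1922/5 = 6.43845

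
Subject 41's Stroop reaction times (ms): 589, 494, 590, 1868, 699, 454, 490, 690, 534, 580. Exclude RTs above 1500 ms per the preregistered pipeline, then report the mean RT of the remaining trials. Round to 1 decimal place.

568.9 ms

Excluded: 1868
Retained (n=9): Σ = 5120
Mean = 5120/9 = 568.8889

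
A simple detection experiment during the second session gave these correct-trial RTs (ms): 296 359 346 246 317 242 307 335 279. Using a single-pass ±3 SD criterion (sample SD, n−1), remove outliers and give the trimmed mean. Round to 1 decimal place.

n = 9, ΣRT = 2727, M = 303.000
Σ(x−M)² = 13816.00; s = √(13816.00/8) = 41.557
Cutoffs: 303.000 ± 3·41.557 → [178.3, 427.7]
No RTs fall outside the cutoffs; all 9 retained. Mean = 2727/9 = 303.000

303.0 ms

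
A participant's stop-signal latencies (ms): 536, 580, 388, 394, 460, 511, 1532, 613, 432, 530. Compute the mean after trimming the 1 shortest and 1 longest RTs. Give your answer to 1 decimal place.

Sorted: 388, 394, 432, 460, 511, 530, 536, 580, 613, 1532
Drop lowest 1 (388) and highest 1 (1532)
Remaining (n=8): Σ = 4056, mean = 4056/8 = 507.000

507.0 ms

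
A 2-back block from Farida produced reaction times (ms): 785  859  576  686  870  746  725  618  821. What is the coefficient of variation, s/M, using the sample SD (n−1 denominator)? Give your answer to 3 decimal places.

0.138

n = 9, Σ = 6686, M = 742.8889
Σ(x−M)² = 84528.889; s = √(84528.889/8) = 102.7916
CV = 102.7916 / 742.8889 = 0.13837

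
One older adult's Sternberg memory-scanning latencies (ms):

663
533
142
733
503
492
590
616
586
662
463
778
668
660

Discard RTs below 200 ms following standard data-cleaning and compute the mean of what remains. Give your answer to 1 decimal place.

611.3 ms

Excluded: 142
Retained (n=13): Σ = 7947
Mean = 7947/13 = 611.3077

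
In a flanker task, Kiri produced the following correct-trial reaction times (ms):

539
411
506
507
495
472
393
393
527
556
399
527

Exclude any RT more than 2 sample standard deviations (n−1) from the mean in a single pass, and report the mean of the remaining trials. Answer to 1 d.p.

n = 12, ΣRT = 5725, M = 477.083
Σ(x−M)² = 41726.92; s = √(41726.92/11) = 61.590
Cutoffs: 477.083 ± 2·61.590 → [353.9, 600.3]
No RTs fall outside the cutoffs; all 12 retained. Mean = 5725/12 = 477.083

477.1 ms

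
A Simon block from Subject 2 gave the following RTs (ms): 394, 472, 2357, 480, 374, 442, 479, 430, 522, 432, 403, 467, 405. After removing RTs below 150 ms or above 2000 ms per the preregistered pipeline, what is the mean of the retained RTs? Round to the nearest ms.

Excluded: 2357
Retained (n=12): Σ = 5300
Mean = 5300/12 = 441.6667

442 ms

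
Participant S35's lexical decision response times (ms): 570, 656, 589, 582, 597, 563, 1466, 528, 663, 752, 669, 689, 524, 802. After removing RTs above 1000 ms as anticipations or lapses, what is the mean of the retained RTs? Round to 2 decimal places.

629.54 ms

Excluded: 1466
Retained (n=13): Σ = 8184
Mean = 8184/13 = 629.5385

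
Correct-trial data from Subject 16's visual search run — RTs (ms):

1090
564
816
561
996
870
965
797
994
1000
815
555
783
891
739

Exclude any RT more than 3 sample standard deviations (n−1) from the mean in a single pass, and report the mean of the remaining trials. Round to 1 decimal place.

829.1 ms

n = 15, ΣRT = 12436, M = 829.067
Σ(x−M)² = 405226.93; s = √(405226.93/14) = 170.132
Cutoffs: 829.067 ± 3·170.132 → [318.7, 1339.5]
No RTs fall outside the cutoffs; all 15 retained. Mean = 12436/15 = 829.067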